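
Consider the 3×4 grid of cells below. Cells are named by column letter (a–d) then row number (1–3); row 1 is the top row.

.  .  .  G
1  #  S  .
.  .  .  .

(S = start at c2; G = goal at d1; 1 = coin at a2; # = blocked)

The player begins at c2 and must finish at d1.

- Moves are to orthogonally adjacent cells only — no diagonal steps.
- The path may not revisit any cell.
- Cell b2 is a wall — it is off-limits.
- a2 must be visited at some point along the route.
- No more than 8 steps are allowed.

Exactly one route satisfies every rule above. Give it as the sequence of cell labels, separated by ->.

The 8-move cap with required stops at a2 leaves no slack for detours.
Route from c2: down 1 to c3, left 2 to a3, up 2 to a1, right 3 to d1 — 8 moves in all.
Check: all required cells visited; 8 ≤ 8 moves.

c2 -> c3 -> b3 -> a3 -> a2 -> a1 -> b1 -> c1 -> d1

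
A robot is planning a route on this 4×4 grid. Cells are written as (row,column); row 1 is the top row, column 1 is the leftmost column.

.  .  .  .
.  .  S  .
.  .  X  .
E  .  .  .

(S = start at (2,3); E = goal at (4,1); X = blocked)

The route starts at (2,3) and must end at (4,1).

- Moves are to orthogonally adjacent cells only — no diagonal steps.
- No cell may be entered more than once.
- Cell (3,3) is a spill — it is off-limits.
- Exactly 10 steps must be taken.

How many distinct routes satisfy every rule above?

7

Need simple routes of exactly 10 moves from (2,3) to (4,1) (Manhattan distance 4, so 3 moves are spent on a detour and 3 undoing it).
Enumerating: (2,3) (1,3) (1,4) (2,4) (3,4) (4,4) (4,3) (4,2) (3,2) (3,1) (4,1) | (2,3) (2,2) (1,2) (1,3) (1,4) (2,4) (3,4) (4,4) (4,3) (4,2) (4,1) | (2,3) (2,4) (1,4) (1,3) (1,2) (2,2) (2,1) (3,1) (3,2) (4,2) (4,1) | (2,3) (2,4) (1,4) (1,3) (1,2) (1,1) (2,1) (3,1) (3,2) (4,2) (4,1) | (2,3) (2,4) (1,4) (1,3) (1,2) (1,1) (2,1) (2,2) (3,2) (4,2) (4,1) | (2,3) (2,4) (1,4) (1,3) (1,2) (1,1) (2,1) (2,2) (3,2) (3,1) (4,1) | (2,3) (2,4) (3,4) (4,4) (4,3) (4,2) (3,2) (2,2) (2,1) (3,1) (4,1).
That gives 7 routes.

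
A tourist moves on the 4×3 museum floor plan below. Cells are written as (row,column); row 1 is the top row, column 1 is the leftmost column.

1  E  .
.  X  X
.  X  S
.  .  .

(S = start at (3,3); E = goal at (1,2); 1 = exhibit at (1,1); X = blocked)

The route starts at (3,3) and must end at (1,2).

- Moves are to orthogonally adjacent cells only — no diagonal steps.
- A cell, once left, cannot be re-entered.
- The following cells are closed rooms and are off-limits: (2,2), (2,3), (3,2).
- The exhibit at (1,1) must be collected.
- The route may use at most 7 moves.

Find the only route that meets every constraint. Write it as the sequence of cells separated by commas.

Any route must reach (1,1) and still end at (1,2) within 7 moves, so the order of the required stops is forced.
Route from (3,3): down to (4,3), 2× left (reaching (4,1)), 3× up (reaching (1,1)), right to (1,2) — 7 moves in all.
Check: all required cells visited; 7 ≤ 7 moves.

(3,3), (4,3), (4,2), (4,1), (3,1), (2,1), (1,1), (1,2)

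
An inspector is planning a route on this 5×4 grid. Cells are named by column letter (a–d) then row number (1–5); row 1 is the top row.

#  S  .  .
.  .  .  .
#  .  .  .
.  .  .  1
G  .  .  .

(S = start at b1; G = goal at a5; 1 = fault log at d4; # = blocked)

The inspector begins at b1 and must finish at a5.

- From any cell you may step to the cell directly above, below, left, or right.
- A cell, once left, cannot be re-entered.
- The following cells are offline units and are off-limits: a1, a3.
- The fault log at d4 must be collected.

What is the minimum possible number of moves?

Any route passes through d4 somewhere between b1 and a5. Summing Manhattan distances along the two legs (b1 → d4 → a5) gives a lower bound of 5 + 4 = 9 moves.
A route of 9 moves achieves this: b1 → b2 → b3 → b4 → c4 → d4 → d5 → c5 → b5 → a5.
Since 9 matches the lower bound, it is optimal.

9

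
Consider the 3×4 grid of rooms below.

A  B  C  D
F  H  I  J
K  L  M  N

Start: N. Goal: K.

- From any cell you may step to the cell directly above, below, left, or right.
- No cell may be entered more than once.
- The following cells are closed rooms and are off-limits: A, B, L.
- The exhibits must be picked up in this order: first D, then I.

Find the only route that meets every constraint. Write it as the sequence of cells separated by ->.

N -> J -> D -> C -> I -> H -> F -> K

The waypoints must appear in the order D, I, with no cell reused.
Route from N: 2× up (reaching D), left to C, down to I, 2× left (reaching F), down to K — 7 moves in all.
Check: order respected (D at step 2, I at step 4).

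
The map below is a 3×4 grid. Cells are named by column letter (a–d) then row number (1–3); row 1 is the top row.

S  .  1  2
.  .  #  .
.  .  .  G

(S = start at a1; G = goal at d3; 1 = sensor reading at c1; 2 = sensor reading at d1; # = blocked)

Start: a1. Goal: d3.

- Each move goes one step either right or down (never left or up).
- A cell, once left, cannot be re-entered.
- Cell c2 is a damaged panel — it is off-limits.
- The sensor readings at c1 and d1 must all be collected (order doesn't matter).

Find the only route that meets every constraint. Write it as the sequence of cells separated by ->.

a1 -> b1 -> c1 -> d1 -> d2 -> d3

Moves only go right or down, so the column and row indices never decrease.
Route from a1: 3× right (reaching d1), 2× down (reaching d3) — 5 moves in all.
Check: all required cells visited.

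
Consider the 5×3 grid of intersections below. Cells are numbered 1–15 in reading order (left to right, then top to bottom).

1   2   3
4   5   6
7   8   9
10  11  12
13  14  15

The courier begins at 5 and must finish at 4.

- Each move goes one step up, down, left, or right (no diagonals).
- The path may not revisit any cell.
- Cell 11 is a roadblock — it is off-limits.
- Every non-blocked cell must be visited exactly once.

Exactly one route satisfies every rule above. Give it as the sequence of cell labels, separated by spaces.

5 8 7 10 13 14 15 12 9 6 3 2 1 4

Need to visit all 14 open cells exactly once, starting at 5 and ending at 4.
Route from 5: down 1 to 8, left 1 to 7, down 2 to 13, right 2 to 15, up 4 to 3, left 2 to 1, down 1 to 4 — 13 moves in all.
Check: all 14 open cells covered.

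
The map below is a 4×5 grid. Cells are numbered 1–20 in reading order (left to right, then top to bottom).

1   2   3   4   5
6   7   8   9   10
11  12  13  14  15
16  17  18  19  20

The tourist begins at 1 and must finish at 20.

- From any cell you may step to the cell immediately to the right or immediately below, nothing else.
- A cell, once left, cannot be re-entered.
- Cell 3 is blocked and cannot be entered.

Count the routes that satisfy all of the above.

25

A right/down-only route from 1 to 20 makes exactly 3 down-moves and 4 right-moves in some order.
With no other constraints that would be C(7,3) = 35 routes.
Subtract routes through each blocked cell (inclusion–exclusion for overlaps): − through 3: 10 → 25.
That gives 25 routes.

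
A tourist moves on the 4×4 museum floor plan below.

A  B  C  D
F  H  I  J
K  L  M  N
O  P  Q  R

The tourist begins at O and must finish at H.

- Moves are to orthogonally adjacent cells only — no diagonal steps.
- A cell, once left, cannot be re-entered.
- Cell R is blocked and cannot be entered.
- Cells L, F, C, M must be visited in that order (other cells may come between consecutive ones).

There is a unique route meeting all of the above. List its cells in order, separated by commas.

The waypoints must appear in the order L, F, C, M, with no cell reused.
Route from O: right 1 to P, up 1 to L, left 1 to K, up 2 to A, right 3 to D, down 2 to N, left 1 to M, up 1 to I, left 1 to H — 13 moves in all.
Check: order respected (L at step 2, F at step 4, C at step 7, M at step 11).

O, P, L, K, F, A, B, C, D, J, N, M, I, H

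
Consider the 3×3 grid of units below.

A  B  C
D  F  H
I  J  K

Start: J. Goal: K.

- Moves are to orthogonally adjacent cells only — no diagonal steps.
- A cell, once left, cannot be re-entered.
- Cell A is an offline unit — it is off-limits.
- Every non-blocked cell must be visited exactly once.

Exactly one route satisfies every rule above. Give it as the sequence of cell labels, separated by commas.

J, I, D, F, B, C, H, K

Need to visit all 8 open cells exactly once, starting at J and ending at K.
Cell B has only two open neighbours (F and C), so the path must pass straight through it: one of those is the cell it's entered from and the other is where it exits.
Route from J: left 1 to I, up 1 to D, right 1 to F, up 1 to B, right 1 to C, down 2 to K — 7 moves in all.
Check: all 8 open cells covered.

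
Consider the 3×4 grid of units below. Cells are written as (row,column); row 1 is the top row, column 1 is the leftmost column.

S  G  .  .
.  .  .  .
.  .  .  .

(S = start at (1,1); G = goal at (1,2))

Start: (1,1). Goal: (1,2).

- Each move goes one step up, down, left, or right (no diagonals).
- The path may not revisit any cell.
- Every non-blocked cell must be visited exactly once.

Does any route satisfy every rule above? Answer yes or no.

yes

One route that works: (1,1) → (2,1) → (3,1) → (3,2) → (2,2) → (2,3) → (3,3) → (3,4) → (2,4) → (1,4) → (1,3) → (1,2).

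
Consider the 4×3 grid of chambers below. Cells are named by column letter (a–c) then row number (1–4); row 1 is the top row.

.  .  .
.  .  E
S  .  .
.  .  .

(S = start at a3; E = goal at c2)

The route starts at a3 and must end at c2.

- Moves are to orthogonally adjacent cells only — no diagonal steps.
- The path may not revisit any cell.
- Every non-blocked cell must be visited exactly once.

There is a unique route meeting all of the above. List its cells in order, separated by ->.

Need to visit all 12 open cells exactly once, starting at a3 and ending at c2.
Cell a1 has only two open neighbours (a2 and b1), so the path must pass straight through it: one of those is the cell it's entered from and the other is where it exits.
Route from a3: down 1 to a4, right 2 to c4, up 1 to c3, left 1 to b3, up 1 to b2, left 1 to a2, up 1 to a1, right 2 to c1, down 1 to c2 — 11 moves in all.
Check: all 12 open cells covered.

a3 -> a4 -> b4 -> c4 -> c3 -> b3 -> b2 -> a2 -> a1 -> b1 -> c1 -> c2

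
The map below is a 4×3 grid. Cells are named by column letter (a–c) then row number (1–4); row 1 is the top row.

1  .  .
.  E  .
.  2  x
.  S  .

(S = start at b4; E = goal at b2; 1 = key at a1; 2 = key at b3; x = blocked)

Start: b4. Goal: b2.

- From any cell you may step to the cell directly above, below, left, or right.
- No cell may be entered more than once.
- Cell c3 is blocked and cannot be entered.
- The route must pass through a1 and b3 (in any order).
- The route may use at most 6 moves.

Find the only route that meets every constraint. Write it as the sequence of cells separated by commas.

b4, b3, a3, a2, a1, b1, b2

The 6-move cap with required stops at a1, b3 leaves no slack for detours.
Route from b4: up to b3, left to a3, 2× up (reaching a1), right to b1, down to b2 — 6 moves in all.
Check: all required cells visited; 6 ≤ 6 moves.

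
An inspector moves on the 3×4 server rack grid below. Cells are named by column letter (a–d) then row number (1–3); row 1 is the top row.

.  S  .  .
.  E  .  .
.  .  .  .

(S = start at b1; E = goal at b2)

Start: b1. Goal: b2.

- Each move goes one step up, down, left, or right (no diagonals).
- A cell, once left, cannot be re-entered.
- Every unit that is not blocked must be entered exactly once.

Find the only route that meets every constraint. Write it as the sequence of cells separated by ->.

b1 -> a1 -> a2 -> a3 -> b3 -> c3 -> d3 -> d2 -> d1 -> c1 -> c2 -> b2

Need to visit all 12 open cells exactly once, starting at b1 and ending at b2.
Cell d3 has only two open neighbours (d2 and c3), so the path must pass straight through it: one of those is the cell it's entered from and the other is where it exits.
Route from b1: left to a1, 2× down (reaching a3), 3× right (reaching d3), 2× up (reaching d1), left to c1, down to c2, left to b2 — 11 moves in all.
Check: all 12 open cells covered.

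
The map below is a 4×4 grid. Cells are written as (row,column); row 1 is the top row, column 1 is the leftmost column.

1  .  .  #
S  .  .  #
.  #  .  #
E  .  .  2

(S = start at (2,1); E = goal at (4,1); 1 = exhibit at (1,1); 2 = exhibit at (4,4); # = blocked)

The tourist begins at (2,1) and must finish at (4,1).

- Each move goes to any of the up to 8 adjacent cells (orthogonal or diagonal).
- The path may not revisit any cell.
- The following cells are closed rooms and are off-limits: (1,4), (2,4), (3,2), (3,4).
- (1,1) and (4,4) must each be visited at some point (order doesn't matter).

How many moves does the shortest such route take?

Any route passes through (1,1) and (4,4) in some order between (2,1) and (4,1). Summing Chebyshev distances along each leg and taking the cheapest ordering ((2,1) → (1,1) → (4,4) → (4,1)) gives a lower bound of 1 + 3 + 3 = 7 moves.
A route of 7 moves achieves this: (2,1) → (1,1) → (2,2) → (3,3) → (4,4) → (4,3) → (4,2) → (4,1).
Since 7 matches the lower bound, it is optimal.

7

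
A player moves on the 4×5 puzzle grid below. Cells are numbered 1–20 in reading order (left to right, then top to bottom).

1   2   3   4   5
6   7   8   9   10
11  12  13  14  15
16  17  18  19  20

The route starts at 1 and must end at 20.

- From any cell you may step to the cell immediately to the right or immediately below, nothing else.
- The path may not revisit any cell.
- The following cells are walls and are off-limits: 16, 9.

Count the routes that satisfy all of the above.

22

A right/down-only route from 1 to 20 makes exactly 3 down-moves and 4 right-moves in some order.
With no other constraints that would be C(7,3) = 35 routes.
Subtract routes through each blocked cell (inclusion–exclusion for overlaps): − through 9: 12 − through 16: 1 → 22.
That gives 22 routes.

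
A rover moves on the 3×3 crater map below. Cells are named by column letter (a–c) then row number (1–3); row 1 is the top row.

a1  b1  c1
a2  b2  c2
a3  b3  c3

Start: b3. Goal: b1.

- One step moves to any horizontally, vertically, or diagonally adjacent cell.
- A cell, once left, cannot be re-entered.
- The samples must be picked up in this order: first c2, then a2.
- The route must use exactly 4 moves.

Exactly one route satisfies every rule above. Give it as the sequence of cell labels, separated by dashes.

The waypoints must appear in the order c2, a2, with no cell reused.
Route from b3: up-right to c2, 2× left (reaching a2), up-right to b1 — 4 moves in all.
Check: order respected (c2 at step 1, a2 at step 3); 4 moves as required.

b3 - c2 - b2 - a2 - b1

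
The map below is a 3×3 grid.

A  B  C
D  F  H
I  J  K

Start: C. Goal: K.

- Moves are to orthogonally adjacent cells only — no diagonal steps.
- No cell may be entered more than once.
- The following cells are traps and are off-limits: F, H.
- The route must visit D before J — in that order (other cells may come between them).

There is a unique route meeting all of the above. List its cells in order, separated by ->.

C -> B -> A -> D -> I -> J -> K

The waypoints must appear in the order D, J, with no cell reused.
Route from C: left 2 to A, down 2 to I, right 2 to K — 6 moves in all.
Check: order respected (D at step 3, J at step 5).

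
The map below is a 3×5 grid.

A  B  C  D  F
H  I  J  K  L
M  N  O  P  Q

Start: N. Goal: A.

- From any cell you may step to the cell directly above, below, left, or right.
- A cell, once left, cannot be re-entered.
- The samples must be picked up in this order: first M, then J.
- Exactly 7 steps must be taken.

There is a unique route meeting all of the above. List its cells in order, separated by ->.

N -> M -> H -> I -> J -> C -> B -> A

The waypoints must appear in the order M, J, with no cell reused.
Route from N: left 1 to M, up 1 to H, right 2 to J, up 1 to C, left 2 to A — 7 moves in all.
Check: order respected (M at step 1, J at step 4); 7 moves as required.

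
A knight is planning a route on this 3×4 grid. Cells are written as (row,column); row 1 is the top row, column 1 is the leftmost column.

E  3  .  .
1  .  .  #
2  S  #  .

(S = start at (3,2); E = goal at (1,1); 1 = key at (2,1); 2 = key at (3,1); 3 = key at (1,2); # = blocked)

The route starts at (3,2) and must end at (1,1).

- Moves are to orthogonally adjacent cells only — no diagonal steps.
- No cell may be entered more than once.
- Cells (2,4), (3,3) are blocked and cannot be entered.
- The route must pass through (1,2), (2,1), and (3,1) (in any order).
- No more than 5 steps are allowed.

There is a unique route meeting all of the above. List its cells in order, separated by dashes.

Any route must reach (1,2), (2,1), and (3,1) and still end at (1,1) within 5 moves, so the order of the required stops is forced.
Route from (3,2): left to (3,1), up to (2,1), right to (2,2), up to (1,2), left to (1,1) — 5 moves in all.
Check: all required cells visited; 5 ≤ 5 moves.

(3,2) - (3,1) - (2,1) - (2,2) - (1,2) - (1,1)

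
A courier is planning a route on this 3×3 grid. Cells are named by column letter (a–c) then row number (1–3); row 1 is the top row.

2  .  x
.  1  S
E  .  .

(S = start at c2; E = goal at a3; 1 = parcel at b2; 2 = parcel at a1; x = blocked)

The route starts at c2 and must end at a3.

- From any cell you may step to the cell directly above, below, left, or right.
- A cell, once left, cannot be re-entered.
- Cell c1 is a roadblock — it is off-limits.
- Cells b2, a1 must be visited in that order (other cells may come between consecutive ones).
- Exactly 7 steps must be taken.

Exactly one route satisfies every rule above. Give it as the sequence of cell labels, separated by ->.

The waypoints must appear in the order b2, a1, with no cell reused.
Route from c2: down to c3, left to b3, 2× up (reaching b1), left to a1, 2× down (reaching a3) — 7 moves in all.
Check: order respected (1 at step 3, 2 at step 5); 7 moves as required.

c2 -> c3 -> b3 -> b2 -> b1 -> a1 -> a2 -> a3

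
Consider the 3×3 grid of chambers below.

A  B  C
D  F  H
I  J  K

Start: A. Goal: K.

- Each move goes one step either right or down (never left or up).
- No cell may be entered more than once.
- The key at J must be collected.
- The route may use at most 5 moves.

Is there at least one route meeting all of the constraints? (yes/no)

One route that works: A → D → I → J → K.

yes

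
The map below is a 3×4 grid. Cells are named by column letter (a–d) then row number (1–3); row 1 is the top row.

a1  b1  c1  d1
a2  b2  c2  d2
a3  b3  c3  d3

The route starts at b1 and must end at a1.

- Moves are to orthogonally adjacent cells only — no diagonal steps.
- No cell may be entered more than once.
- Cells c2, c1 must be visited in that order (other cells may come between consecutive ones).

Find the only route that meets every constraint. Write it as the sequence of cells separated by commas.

The waypoints must appear in the order c2, c1, with no cell reused.
Route from b1: down 1 to b2, right 1 to c2, up 1 to c1, right 1 to d1, down 2 to d3, left 3 to a3, up 2 to a1 — 11 moves in all.
Check: order respected (c2 at step 2, c1 at step 3).

b1, b2, c2, c1, d1, d2, d3, c3, b3, a3, a2, a1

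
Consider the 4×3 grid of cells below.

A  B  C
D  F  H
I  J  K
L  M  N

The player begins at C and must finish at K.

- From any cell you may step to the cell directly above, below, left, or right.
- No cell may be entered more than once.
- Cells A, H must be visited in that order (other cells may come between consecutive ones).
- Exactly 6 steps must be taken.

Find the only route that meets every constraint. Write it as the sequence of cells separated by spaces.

C B A D F H K

The waypoints must appear in the order A, H, with no cell reused.
Route from C: 2× left (reaching A), down to D, 2× right (reaching H), down to K — 6 moves in all.
Check: order respected (A at step 2, H at step 5); 6 moves as required.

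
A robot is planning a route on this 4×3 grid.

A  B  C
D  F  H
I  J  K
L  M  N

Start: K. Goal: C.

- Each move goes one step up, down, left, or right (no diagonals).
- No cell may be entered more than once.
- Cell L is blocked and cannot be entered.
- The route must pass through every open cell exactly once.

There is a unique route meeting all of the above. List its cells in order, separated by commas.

Need to visit all 11 open cells exactly once, starting at K and ending at C.
Cell A has only two open neighbours (D and B), so the path must pass straight through it: one of those is the cell it's entered from and the other is where it exits.
Route from K: down to N, left to M, up to J, left to I, 2× up (reaching A), right to B, down to F, right to H, up to C — 10 moves in all.
Check: all 11 open cells covered.

K, N, M, J, I, D, A, B, F, H, C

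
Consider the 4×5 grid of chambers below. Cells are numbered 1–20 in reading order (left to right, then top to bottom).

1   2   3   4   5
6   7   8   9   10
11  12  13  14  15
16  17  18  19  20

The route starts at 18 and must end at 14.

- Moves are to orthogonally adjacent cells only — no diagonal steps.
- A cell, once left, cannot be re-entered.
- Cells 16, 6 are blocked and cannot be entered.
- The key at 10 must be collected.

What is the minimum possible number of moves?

6

Any route passes through 10 somewhere between 18 and 14. Summing Manhattan distances along the two legs (18 → 10 → 14) gives a lower bound of 4 + 2 = 6 moves.
A route of 6 moves achieves this: 18 → 13 → 8 → 9 → 10 → 15 → 14.
Since 6 matches the lower bound, it is optimal.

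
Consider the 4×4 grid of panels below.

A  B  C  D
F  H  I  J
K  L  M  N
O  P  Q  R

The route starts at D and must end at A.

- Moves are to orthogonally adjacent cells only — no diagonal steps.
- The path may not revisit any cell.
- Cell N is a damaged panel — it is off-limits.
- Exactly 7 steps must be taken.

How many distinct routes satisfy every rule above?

10

Need simple routes of exactly 7 moves from D to A (Manhattan distance 3, so 2 moves are spent on a detour and 2 undoing it).
Branch systematically from the start, pruning whenever the remaining move budget drops below the Manhattan distance to A or differs from it in parity. Grouping the completions by first move — via J: 5; via C: 5 — and summing: 5 + 5 = 10.
That gives 10 routes.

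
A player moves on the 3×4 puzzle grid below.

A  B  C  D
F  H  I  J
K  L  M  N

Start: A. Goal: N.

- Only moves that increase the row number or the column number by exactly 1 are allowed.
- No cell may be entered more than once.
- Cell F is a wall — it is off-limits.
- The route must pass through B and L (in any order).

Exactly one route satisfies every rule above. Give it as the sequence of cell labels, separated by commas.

Moves only go right or down, so the column and row indices never decrease.
Route from A: right to B, 2× down (reaching L), 2× right (reaching N) — 5 moves in all.
Check: all required cells visited.

A, B, H, L, M, N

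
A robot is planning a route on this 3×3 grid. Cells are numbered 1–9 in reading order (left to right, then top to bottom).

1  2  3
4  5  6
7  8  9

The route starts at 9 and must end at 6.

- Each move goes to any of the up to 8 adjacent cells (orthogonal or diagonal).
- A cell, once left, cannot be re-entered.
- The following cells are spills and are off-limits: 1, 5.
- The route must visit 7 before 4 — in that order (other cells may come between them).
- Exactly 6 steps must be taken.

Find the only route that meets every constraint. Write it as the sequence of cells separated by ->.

The waypoints must appear in the order 7, 4, with no cell reused.
Route from 9: left 2 to 7, up 1 to 4, up-right 1 to 2, right 1 to 3, down 1 to 6 — 6 moves in all.
Check: order respected (7 at step 2, 4 at step 3); 6 moves as required.

9 -> 8 -> 7 -> 4 -> 2 -> 3 -> 6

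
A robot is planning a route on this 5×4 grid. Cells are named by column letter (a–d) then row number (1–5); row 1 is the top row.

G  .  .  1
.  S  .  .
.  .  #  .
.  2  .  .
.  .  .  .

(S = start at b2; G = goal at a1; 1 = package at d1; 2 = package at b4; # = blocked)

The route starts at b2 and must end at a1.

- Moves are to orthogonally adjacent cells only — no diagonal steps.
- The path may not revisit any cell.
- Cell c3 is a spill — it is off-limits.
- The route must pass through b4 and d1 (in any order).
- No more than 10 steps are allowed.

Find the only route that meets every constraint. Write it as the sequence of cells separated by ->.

Any route must reach b4 and d1 and still end at a1 within 10 moves, so the order of the required stops is forced.
Route from b2: down 2 to b4, right 2 to d4, up 3 to d1, left 3 to a1 — 10 moves in all.
Check: all required cells visited; 10 ≤ 10 moves.

b2 -> b3 -> b4 -> c4 -> d4 -> d3 -> d2 -> d1 -> c1 -> b1 -> a1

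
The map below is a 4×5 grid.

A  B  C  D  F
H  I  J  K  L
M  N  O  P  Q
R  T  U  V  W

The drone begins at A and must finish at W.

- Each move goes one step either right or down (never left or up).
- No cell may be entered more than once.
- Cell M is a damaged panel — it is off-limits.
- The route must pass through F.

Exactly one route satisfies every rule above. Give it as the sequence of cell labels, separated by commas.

Moves only go right or down, so the column and row indices never decrease.
Route from A: right 4 to F, down 3 to W — 7 moves in all.
Check: all required cells visited.

A, B, C, D, F, L, Q, W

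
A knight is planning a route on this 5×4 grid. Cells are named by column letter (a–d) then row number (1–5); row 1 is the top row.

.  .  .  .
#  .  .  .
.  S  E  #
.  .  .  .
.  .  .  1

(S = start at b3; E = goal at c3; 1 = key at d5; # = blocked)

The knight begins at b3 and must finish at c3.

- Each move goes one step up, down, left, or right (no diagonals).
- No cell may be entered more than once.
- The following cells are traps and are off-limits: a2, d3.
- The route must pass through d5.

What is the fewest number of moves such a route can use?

Any route passes through d5 somewhere between b3 and c3. Summing Manhattan distances along the two legs (b3 → d5 → c3) gives a lower bound of 4 + 3 = 7 moves.
A route of 7 moves achieves this: b3 → b4 → b5 → c5 → d5 → d4 → c4 → c3.
Since 7 matches the lower bound, it is optimal.

7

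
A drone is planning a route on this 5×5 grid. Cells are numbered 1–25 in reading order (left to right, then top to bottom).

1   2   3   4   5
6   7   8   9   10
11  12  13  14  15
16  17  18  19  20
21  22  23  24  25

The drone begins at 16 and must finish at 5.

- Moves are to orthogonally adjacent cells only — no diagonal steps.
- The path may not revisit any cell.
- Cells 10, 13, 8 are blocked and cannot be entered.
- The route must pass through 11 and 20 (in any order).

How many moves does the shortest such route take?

11

Any route passes through 11 and 20 in some order between 16 and 5. Summing Manhattan distances along each leg and taking the cheapest ordering (16 → 11 → 20 → 5) gives a lower bound of 1 + 5 + 3 = 9 moves.
That bound ignores the blocked cells. Measuring each leg by the fewest moves that actually steer around them (16→11: 1; 11→20: 5; 20→5: 5) raises the lower bound to 11.
A route of 11 moves exists: 16 → 11 → 12 → 17 → 18 → 19 → 20 → 15 → 14 → 9 → 4 → 5.
Since 11 matches that lower bound, it is optimal.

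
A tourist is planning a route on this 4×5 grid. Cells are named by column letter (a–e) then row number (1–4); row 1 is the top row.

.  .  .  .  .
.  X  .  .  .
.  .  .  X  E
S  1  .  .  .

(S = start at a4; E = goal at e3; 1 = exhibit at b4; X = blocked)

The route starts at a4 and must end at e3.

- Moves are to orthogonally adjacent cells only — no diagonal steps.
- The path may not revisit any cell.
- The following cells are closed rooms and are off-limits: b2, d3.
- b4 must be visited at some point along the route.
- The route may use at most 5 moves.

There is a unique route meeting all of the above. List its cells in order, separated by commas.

Any route must reach b4 and still end at e3 within 5 moves, so the order of the required stops is forced.
Route from a4: right 4 to e4, up 1 to e3 — 5 moves in all.
Check: all required cells visited; 5 ≤ 5 moves.

a4, b4, c4, d4, e4, e3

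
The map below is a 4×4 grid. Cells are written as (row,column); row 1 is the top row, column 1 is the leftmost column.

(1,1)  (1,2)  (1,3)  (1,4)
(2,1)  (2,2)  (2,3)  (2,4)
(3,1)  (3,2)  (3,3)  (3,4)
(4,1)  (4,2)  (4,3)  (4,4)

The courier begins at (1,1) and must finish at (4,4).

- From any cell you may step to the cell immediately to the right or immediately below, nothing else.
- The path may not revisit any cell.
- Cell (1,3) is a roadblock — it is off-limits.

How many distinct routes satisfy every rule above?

A right/down-only route from (1,1) to (4,4) makes exactly 3 down-moves and 3 right-moves in some order.
With no other constraints that would be C(6,3) = 20 routes.
Subtract routes through each blocked cell (inclusion–exclusion for overlaps): − through (1,3): 4 → 16.
That gives 16 routes.

16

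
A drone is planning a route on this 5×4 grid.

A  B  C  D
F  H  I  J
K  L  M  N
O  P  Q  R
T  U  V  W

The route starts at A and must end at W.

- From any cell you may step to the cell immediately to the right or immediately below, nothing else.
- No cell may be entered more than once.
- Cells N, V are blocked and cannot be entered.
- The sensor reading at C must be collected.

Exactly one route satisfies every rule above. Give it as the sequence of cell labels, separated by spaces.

A B C I M Q R W

Moves only go right or down, so the column and row indices never decrease.
Route from A: 2× right (reaching C), 3× down (reaching Q), right to R, down to W — 7 moves in all.
Check: all required cells visited.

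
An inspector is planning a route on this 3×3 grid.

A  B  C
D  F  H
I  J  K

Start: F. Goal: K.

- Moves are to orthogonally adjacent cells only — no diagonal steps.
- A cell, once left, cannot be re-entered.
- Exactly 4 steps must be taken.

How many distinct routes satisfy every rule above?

2

Need simple routes of exactly 4 moves from F to K (Manhattan distance 2, so 1 moves are spent on a detour and 1 undoing it).
Enumerating: F B C H K | F D I J K.
That gives 2 routes.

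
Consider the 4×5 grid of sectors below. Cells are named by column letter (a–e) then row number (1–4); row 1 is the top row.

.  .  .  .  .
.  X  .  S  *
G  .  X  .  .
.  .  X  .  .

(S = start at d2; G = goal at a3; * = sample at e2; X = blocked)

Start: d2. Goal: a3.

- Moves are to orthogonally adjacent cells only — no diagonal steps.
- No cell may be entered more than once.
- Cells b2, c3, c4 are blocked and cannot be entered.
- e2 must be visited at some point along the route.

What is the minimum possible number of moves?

Any route passes through e2 somewhere between d2 and a3. Summing Manhattan distances along the two legs (d2 → e2 → a3) gives a lower bound of 1 + 5 = 6 moves.
That bound ignores the blocked cells. Measuring each leg by the fewest moves that actually steer around them (d2→e2: 1; e2→a3: 7) raises the lower bound to 8.
A route of 8 moves exists: d2 → e2 → e1 → d1 → c1 → b1 → a1 → a2 → a3.
Since 8 matches that lower bound, it is optimal.

8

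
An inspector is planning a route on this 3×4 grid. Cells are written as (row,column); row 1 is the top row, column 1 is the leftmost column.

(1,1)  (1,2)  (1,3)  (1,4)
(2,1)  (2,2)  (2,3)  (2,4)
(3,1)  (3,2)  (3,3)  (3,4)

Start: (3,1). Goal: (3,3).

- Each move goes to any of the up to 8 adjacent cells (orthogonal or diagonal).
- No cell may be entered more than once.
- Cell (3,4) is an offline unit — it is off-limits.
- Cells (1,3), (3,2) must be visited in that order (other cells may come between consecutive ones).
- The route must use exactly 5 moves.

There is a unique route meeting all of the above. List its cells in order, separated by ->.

The waypoints must appear in the order (1,3), (3,2), with no cell reused.
Route from (3,1): up-right 2 to (1,3), down 1 to (2,3), down-left 1 to (3,2), right 1 to (3,3) — 5 moves in all.
Check: order respected ((1,3) at step 2, (3,2) at step 4); 5 moves as required.

(3,1) -> (2,2) -> (1,3) -> (2,3) -> (3,2) -> (3,3)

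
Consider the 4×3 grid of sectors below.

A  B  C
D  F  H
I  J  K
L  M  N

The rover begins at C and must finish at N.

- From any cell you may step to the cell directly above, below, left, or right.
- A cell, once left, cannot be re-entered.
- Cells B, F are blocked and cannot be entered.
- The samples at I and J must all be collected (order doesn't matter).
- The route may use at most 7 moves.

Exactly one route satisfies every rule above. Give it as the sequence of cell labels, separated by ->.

C -> H -> K -> J -> I -> L -> M -> N

The budget equals the shortest possible length, so every move has to be on a shortest route through the required cells.
Route from C: 2× down (reaching K), 2× left (reaching I), down to L, 2× right (reaching N) — 7 moves in all.
Check: all required cells visited; 7 ≤ 7 moves.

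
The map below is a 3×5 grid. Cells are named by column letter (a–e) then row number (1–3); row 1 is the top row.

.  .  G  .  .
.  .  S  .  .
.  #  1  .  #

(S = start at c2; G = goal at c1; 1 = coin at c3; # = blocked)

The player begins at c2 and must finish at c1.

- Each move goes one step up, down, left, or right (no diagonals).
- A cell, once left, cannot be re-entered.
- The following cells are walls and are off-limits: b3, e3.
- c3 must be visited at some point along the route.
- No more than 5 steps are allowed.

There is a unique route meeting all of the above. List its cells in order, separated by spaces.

c2 c3 d3 d2 d1 c1

The budget equals the shortest possible length, so every move has to be on a shortest route through the required cells.
Route from c2: down to c3, right to d3, 2× up (reaching d1), left to c1 — 5 moves in all.
Check: all required cells visited; 5 ≤ 5 moves.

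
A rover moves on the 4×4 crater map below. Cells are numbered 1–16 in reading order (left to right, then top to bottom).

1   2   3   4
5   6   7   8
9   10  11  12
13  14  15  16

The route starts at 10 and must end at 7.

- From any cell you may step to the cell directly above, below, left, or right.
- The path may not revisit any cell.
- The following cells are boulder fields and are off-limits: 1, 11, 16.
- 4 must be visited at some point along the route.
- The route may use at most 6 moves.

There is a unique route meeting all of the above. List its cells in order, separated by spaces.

10 6 2 3 4 8 7

The budget equals the shortest possible length, so every move has to be on a shortest route through the required cells.
Route from 10: up 2 to 2, right 2 to 4, down 1 to 8, left 1 to 7 — 6 moves in all.
Check: all required cells visited; 6 ≤ 6 moves.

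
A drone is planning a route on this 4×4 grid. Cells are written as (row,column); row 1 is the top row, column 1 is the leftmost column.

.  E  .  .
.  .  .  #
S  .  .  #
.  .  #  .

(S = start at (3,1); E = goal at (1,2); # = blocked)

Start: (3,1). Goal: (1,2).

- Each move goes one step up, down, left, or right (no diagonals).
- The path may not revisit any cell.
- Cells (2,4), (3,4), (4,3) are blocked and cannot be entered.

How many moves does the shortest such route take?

The Manhattan distance from (3,1) to (1,2) is |3−1| + |1−2| = 3, so at least 3 moves are needed.
A route of 3 moves achieves this: (3,1) → (2,1) → (1,1) → (1,2).
Since 3 matches the lower bound, it is optimal.

3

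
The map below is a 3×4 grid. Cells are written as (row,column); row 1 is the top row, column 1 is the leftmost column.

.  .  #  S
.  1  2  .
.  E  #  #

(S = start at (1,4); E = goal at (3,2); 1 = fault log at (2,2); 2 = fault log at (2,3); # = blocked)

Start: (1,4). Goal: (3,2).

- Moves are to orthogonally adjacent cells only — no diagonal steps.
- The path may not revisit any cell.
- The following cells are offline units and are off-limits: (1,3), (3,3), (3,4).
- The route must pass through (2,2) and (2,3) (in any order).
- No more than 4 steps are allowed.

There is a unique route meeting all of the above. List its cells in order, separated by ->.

(1,4) -> (2,4) -> (2,3) -> (2,2) -> (3,2)

The 4-move cap with required stops at (2,2), (2,3) leaves no slack for detours.
Route from (1,4): down to (2,4), 2× left (reaching (2,2)), down to (3,2) — 4 moves in all.
Check: all required cells visited; 4 ≤ 4 moves.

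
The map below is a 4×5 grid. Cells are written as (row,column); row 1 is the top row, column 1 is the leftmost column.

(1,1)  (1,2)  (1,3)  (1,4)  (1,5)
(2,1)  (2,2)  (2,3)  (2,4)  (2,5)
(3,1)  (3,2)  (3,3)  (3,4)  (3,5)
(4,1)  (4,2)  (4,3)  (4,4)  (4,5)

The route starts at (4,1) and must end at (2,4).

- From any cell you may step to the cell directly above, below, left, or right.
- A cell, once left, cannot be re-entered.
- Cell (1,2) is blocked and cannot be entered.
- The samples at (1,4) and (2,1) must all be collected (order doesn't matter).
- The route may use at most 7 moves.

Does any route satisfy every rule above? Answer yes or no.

One route that works: (4,1) → (3,1) → (2,1) → (2,2) → (2,3) → (1,3) → (1,4) → (2,4).

yes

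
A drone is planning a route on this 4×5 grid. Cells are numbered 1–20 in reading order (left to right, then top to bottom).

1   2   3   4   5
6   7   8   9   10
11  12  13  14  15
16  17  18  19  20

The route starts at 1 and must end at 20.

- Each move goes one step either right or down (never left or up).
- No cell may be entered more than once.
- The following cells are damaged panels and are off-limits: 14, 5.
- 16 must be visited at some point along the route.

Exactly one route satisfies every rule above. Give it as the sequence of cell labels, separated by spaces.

1 6 11 16 17 18 19 20

Moves only go right or down, so the column and row indices never decrease.
Route from 1: down 3 to 16, right 4 to 20 — 7 moves in all.
Check: all required cells visited.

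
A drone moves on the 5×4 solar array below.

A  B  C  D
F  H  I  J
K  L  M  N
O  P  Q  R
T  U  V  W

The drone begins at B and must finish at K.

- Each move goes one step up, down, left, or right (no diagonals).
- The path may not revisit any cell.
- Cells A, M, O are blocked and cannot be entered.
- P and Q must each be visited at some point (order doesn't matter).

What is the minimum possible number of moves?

9

Any route passes through P and Q in some order between B and K. Summing Manhattan distances along each leg and taking the cheapest ordering (B → P → Q → K) gives a lower bound of 3 + 1 + 3 = 7 moves.
The shortest route satisfying every rule uses 9 moves: B → H → I → J → N → R → Q → P → L → K.
The bound of 7 isn't tight here; checking systematically, no route of length 7 through 8 satisfies every constraint, so 9 is the minimum.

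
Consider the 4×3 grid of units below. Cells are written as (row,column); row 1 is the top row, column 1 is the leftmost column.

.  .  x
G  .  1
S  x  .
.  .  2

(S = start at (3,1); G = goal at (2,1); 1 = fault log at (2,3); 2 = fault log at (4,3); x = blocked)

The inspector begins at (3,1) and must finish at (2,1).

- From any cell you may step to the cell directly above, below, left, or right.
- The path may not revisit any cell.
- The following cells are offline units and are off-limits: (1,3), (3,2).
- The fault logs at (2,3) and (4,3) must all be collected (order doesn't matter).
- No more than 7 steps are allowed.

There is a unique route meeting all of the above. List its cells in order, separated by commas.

The budget equals the shortest possible length, so every move has to be on a shortest route through the required cells.
Route from (3,1): down to (4,1), 2× right (reaching (4,3)), 2× up (reaching (2,3)), 2× left (reaching (2,1)) — 7 moves in all.
Check: all required cells visited; 7 ≤ 7 moves.

(3,1), (4,1), (4,2), (4,3), (3,3), (2,3), (2,2), (2,1)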